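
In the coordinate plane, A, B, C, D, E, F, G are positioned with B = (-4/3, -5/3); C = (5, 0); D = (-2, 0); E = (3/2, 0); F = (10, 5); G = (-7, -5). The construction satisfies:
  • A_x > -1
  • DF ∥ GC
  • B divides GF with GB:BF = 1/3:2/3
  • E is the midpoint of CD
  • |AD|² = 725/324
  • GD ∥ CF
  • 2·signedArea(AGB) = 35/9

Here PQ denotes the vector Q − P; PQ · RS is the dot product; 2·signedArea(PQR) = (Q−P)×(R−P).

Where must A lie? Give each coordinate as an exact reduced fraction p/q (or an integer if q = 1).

1. A_x = -11/18  [line -10/3·x + 17/3·y + 10/9 = 0 ∩ |AD|² = 725/324]
2. A_y = -5/9  [line -10/3·x + 17/3·y + 10/9 = 0 ∩ |AD|² = 725/324]
   → A = (-11/18, -5/9)

A = (-11/18, -5/9)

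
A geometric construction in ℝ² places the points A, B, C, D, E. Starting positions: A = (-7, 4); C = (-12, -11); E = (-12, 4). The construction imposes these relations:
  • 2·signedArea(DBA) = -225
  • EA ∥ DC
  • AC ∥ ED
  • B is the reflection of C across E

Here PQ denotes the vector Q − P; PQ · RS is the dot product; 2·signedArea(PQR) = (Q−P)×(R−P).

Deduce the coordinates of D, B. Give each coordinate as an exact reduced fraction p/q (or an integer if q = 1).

1. D_x = -17  [EA ∥ DC ∩ AC ∥ ED]
2. D_y = -11  [EA ∥ DC ∩ AC ∥ ED]
   → D = (-17, -11)
3. B_x = -12  [B is the reflection of C across E]
4. B_y = 19  [B is the reflection of C across E]
   → B = (-12, 19)

B = (-12, 19)
D = (-17, -11)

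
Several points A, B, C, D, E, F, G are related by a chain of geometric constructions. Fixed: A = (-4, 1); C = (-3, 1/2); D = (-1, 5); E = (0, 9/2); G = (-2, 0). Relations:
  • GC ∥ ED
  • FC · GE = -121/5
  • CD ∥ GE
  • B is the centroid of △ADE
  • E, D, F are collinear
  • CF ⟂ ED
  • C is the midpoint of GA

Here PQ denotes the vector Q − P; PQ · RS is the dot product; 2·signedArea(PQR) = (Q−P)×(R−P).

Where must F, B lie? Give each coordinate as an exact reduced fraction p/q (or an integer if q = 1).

B = (-5/3, 7/2)
F = (-4/5, 49/10)

1. F_x = -4/5  [E, D, F are collinear ∩ CF ⟂ ED]
2. F_y = 49/10  [E, D, F are collinear ∩ CF ⟂ ED]
   → F = (-4/5, 49/10)
3. B_x = -5/3  [B is the centroid of △ADE]
4. B_y = 7/2  [B is the centroid of △ADE]
   → B = (-5/3, 7/2)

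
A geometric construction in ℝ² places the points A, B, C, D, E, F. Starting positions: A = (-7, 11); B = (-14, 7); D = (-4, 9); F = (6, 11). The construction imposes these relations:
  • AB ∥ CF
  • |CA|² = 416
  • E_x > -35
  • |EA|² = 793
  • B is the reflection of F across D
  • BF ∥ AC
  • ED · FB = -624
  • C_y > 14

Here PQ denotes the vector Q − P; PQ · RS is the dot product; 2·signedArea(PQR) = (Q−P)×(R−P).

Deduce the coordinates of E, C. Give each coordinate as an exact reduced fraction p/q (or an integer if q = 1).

1. E_x = -34  [line 20·x + 4·y + 668 = 0 ∩ |EA|² = 793]
2. E_y = 3  [line 20·x + 4·y + 668 = 0 ∩ |EA|² = 793]
   → E = (-34, 3)
3. C_x = 13  [AB ∥ CF ∩ BF ∥ AC]
4. C_y = 15  [AB ∥ CF ∩ BF ∥ AC]
   → C = (13, 15)

C = (13, 15)
E = (-34, 3)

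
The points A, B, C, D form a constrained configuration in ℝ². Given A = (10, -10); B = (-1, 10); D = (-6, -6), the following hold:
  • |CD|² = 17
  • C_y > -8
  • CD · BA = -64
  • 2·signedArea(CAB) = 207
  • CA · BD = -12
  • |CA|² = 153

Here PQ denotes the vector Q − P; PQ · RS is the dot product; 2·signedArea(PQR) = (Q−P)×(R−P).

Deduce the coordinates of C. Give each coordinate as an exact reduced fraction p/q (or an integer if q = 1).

C = (-2, -7)

1. C_x = -2  [CD · BA = -64 ∩ 2·signedArea(CAB) = 207]
2. C_y = -7  [CD · BA = -64 ∩ 2·signedArea(CAB) = 207]
   → C = (-2, -7)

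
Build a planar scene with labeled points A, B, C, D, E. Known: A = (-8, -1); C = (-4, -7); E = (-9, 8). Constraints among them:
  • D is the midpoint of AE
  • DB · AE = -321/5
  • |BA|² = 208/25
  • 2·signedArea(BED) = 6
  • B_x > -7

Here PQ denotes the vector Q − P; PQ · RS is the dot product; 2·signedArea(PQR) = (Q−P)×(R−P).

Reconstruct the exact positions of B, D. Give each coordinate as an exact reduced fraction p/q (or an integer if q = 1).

B = (-32/5, -17/5)
D = (-17/2, 7/2)

1. D_x = -17/2  [D is the midpoint of AE]
2. D_y = 7/2  [D is the midpoint of AE]
   → D = (-17/2, 7/2)
3. B_x = -32/5  [2·signedArea(BED) = 6 ∩ DB · AE = -321/5]
4. B_y = -17/5  [2·signedArea(BED) = 6 ∩ DB · AE = -321/5]
   → B = (-32/5, -17/5)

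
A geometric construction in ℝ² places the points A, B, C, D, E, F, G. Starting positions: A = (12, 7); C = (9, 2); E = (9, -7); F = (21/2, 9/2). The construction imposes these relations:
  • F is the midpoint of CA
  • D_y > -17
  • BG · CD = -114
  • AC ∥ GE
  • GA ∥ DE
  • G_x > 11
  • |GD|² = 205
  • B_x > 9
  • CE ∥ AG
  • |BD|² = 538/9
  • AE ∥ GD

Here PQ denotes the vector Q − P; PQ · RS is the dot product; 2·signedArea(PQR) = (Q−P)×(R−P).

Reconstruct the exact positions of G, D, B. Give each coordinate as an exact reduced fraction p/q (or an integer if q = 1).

1. G_x = 12  [AC ∥ GE ∩ CE ∥ AG]
2. G_y = -2  [AC ∥ GE ∩ CE ∥ AG]
   → G = (12, -2)
3. D_x = 9  [GA ∥ DE ∩ AE ∥ GD]
4. D_y = -16  [GA ∥ DE ∩ AE ∥ GD]
   → D = (9, -16)
5. B_y = -25/3  [BG · CD = -114]
6. B_x = 10  [|BD|² = 538/9]
   → B = (10, -25/3)

B = (10, -25/3)
D = (9, -16)
G = (12, -2)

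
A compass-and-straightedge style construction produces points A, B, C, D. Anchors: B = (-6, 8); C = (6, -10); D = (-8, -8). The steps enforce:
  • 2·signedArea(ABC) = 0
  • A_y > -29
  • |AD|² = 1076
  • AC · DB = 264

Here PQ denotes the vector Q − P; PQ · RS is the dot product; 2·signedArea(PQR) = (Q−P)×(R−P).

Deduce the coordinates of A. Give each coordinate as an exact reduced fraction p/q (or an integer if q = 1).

1. A_x = 18  [2·signedArea(ABC) = 0 ∩ AC · DB = 264]
2. A_y = -28  [2·signedArea(ABC) = 0 ∩ AC · DB = 264]
   → A = (18, -28)

A = (18, -28)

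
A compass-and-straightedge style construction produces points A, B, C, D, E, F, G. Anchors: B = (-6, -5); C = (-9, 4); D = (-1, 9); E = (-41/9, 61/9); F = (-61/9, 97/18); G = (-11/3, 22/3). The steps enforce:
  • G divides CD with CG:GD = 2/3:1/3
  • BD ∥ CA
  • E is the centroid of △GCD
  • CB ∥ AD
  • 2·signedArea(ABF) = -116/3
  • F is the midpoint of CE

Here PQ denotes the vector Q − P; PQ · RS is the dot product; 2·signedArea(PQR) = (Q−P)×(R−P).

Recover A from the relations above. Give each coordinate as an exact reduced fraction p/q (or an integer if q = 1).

A = (-4, 18)

1. A_x = -4  [CB ∥ AD ∩ BD ∥ CA]
2. A_y = 18  [CB ∥ AD ∩ BD ∥ CA]
   → A = (-4, 18)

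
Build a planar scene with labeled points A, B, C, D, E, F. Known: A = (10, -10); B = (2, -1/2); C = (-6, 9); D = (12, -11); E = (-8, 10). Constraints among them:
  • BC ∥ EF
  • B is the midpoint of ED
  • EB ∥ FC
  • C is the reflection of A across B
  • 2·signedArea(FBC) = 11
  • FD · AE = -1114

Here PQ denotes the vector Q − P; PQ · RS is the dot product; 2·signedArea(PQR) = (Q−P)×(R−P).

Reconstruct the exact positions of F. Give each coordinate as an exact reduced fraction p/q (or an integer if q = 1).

F = (-16, 39/2)

1. F_x = -16  [EB ∥ FC ∩ BC ∥ EF]
2. F_y = 39/2  [EB ∥ FC ∩ BC ∥ EF]
   → F = (-16, 39/2)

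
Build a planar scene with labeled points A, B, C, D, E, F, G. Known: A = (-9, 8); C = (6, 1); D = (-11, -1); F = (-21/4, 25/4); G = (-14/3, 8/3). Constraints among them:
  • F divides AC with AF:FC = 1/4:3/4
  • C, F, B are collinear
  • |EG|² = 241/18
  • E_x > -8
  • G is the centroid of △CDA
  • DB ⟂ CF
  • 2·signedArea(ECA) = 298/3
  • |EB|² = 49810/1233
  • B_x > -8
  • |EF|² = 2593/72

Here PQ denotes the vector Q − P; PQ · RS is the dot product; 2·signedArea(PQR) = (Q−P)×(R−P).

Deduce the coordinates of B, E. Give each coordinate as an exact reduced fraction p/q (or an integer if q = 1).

B = (-1971/274, 1961/274)
E = (-47/6, 5/6)

1. B_x = -1971/274  [C, F, B are collinear ∩ DB ⟂ CF]
2. B_y = 1961/274  [C, F, B are collinear ∩ DB ⟂ CF]
   → B = (-1971/274, 1961/274)
3. E_x = -47/6  [line -7·x + -15·y + -127/3 = 0 ∩ |EB|² = 49810/1233]
4. E_y = 5/6  [line -7·x + -15·y + -127/3 = 0 ∩ |EB|² = 49810/1233]
   → E = (-47/6, 5/6)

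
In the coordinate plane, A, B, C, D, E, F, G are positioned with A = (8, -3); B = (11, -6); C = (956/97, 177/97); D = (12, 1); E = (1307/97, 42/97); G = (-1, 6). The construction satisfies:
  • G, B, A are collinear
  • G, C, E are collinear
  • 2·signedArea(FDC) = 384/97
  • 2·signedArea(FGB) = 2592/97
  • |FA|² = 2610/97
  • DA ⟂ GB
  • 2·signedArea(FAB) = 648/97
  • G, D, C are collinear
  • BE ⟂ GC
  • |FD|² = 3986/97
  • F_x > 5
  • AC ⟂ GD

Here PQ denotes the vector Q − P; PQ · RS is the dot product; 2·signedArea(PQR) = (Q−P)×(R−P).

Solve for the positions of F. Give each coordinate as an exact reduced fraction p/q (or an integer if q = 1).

F = (545/97, 156/97)

1. F_x = 545/97  [2·signedArea(FGB) = 2592/97 ∩ 2·signedArea(FDC) = 384/97]
2. F_y = 156/97  [2·signedArea(FGB) = 2592/97 ∩ 2·signedArea(FDC) = 384/97]
   → F = (545/97, 156/97)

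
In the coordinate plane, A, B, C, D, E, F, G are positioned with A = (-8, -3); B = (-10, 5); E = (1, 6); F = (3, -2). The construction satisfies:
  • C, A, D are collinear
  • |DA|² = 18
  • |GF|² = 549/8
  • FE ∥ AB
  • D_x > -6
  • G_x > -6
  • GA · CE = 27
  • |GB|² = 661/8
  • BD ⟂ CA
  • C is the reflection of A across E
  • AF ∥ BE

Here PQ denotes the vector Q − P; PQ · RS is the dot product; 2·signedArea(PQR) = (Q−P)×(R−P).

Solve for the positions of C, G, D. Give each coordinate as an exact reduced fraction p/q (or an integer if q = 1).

C = (10, 15)
D = (-5, 0)
G = (-21/4, -11/4)

1. C_x = 10  [C is the reflection of A across E]
2. C_y = 15  [C is the reflection of A across E]
   → C = (10, 15)
3. G_x = -21/4  [line 9·x + 9·y + 72 = 0 ∩ |GB|² = 661/8]
4. G_y = -11/4  [line 9·x + 9·y + 72 = 0 ∩ |GB|² = 661/8]
   → G = (-21/4, -11/4)
5. D_x = -5  [C, A, D are collinear ∩ BD ⟂ CA]
6. D_y = 0  [C, A, D are collinear ∩ BD ⟂ CA]
   → D = (-5, 0)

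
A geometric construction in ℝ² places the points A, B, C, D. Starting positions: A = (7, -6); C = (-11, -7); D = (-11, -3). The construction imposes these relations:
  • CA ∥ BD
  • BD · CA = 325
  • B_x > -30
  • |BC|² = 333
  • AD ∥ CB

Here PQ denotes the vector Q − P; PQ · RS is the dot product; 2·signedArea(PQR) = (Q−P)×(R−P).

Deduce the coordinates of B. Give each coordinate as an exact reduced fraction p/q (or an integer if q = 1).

B = (-29, -4)

1. B_x = -29  [CA ∥ BD ∩ AD ∥ CB]
2. B_y = -4  [CA ∥ BD ∩ AD ∥ CB]
   → B = (-29, -4)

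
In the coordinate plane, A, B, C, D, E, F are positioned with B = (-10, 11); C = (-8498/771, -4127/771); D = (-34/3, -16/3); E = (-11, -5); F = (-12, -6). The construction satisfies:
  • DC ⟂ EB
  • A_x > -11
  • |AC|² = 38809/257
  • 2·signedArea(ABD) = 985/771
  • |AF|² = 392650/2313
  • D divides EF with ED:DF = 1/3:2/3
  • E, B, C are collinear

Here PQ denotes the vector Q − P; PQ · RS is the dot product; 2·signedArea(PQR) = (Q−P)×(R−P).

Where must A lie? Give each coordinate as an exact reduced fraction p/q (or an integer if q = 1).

1. A_x = -7907/771  [line 49/3·x + -4/3·y + 136253/771 = 0 ∩ |AF|² = 392650/2313]
2. A_y = 5329/771  [line 49/3·x + -4/3·y + 136253/771 = 0 ∩ |AF|² = 392650/2313]
   → A = (-7907/771, 5329/771)

A = (-7907/771, 5329/771)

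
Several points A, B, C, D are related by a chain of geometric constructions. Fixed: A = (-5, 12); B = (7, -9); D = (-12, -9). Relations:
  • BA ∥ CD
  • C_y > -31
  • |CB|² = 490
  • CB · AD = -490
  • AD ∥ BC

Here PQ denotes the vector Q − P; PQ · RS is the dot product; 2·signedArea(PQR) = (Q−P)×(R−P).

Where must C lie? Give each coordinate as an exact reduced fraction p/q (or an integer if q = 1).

C = (0, -30)

1. C_x = 0  [BA ∥ CD ∩ AD ∥ BC]
2. C_y = -30  [BA ∥ CD ∩ AD ∥ BC]
   → C = (0, -30)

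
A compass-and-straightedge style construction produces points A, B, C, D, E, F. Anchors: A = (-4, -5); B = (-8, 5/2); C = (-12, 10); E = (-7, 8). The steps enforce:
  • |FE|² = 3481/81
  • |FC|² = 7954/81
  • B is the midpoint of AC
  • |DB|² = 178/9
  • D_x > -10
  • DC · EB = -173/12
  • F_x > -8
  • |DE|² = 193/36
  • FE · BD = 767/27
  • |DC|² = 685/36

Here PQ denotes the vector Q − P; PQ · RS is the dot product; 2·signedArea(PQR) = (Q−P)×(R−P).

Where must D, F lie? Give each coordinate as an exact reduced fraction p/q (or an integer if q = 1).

D = (-9, 41/6)
F = (-7, 13/9)

1. D_x = -9  [line 1·x + 11/2·y + -343/12 = 0 ∩ |DC|² = 685/36]
2. D_y = 41/6  [line 1·x + 11/2·y + -343/12 = 0 ∩ |DC|² = 685/36]
   → D = (-9, 41/6)
3. F_x = -7  [line 1·x + -13/3·y + 358/27 = 0 ∩ |FC|² = 7954/81]
4. F_y = 13/9  [line 1·x + -13/3·y + 358/27 = 0 ∩ |FC|² = 7954/81]
   → F = (-7, 13/9)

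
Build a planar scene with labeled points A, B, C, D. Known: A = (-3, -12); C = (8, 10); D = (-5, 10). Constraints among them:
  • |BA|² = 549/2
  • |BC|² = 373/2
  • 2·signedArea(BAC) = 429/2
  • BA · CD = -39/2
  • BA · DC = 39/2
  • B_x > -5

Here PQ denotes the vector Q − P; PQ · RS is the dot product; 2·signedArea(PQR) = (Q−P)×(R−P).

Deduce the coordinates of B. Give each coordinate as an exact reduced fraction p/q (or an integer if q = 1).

B = (-9/2, 9/2)

1. B_x = -9/2  [BA · CD = -39/2 ∩ 2·signedArea(BAC) = 429/2]
2. B_y = 9/2  [BA · CD = -39/2 ∩ 2·signedArea(BAC) = 429/2]
   → B = (-9/2, 9/2)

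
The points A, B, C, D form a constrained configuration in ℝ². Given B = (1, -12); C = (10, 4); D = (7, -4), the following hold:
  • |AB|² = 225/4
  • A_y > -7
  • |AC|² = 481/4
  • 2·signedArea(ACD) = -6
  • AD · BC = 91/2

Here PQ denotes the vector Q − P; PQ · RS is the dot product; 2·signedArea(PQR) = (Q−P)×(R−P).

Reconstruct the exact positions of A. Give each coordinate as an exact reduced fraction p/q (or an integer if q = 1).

1. A_x = 11/2  [2·signedArea(ACD) = -6 ∩ AD · BC = 91/2]
2. A_y = -6  [2·signedArea(ACD) = -6 ∩ AD · BC = 91/2]
   → A = (11/2, -6)

A = (11/2, -6)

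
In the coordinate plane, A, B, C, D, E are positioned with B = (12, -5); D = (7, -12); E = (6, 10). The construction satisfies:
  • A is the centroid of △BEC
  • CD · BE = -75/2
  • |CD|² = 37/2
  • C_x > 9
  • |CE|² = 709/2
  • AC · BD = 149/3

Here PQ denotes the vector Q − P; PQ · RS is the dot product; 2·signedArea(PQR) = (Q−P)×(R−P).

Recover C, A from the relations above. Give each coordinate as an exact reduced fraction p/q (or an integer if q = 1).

1. C_x = 19/2  [line 6·x + -15·y + -369/2 = 0 ∩ |CD|² = 37/2]
2. C_y = -17/2  [line 6·x + -15·y + -369/2 = 0 ∩ |CD|² = 37/2]
   → C = (19/2, -17/2)
3. A_x = 55/6  [A is the centroid of △BEC]
4. A_y = -7/6  [A is the centroid of △BEC]
   → A = (55/6, -7/6)

A = (55/6, -7/6)
C = (19/2, -17/2)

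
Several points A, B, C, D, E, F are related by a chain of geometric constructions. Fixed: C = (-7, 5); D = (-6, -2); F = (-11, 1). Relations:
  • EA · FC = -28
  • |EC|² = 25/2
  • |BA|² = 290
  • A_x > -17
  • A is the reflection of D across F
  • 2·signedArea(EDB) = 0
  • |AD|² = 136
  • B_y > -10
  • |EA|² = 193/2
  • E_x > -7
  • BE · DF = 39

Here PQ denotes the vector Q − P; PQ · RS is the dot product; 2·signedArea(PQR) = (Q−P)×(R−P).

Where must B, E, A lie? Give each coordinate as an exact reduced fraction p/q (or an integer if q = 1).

1. A_x = -16  [A is the reflection of D across F]
2. A_y = 4  [A is the reflection of D across F]
   → A = (-16, 4)
3. E_x = -13/2  [line -4·x + -4·y + -20 = 0 ∩ |EC|² = 25/2]
4. E_y = 3/2  [line -4·x + -4·y + -20 = 0 ∩ |EC|² = 25/2]
   → E = (-13/2, 3/2)
5. B_x = -5  [BE · DF = 39 ∩ 2·signedArea(EDB) = 0]
6. B_y = -9  [BE · DF = 39 ∩ 2·signedArea(EDB) = 0]
   → B = (-5, -9)

A = (-16, 4)
B = (-5, -9)
E = (-13/2, 3/2)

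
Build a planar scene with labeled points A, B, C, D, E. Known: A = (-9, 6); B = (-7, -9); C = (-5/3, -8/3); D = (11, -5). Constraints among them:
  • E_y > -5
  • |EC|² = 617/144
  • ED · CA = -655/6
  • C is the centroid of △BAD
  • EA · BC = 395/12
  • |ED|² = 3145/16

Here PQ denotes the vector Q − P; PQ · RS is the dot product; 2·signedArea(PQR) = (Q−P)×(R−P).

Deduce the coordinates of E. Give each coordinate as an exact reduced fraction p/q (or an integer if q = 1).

1. E_x = -3  [ED · CA = -655/6 ∩ EA · BC = 395/12]
2. E_y = -17/4  [ED · CA = -655/6 ∩ EA · BC = 395/12]
   → E = (-3, -17/4)

E = (-3, -17/4)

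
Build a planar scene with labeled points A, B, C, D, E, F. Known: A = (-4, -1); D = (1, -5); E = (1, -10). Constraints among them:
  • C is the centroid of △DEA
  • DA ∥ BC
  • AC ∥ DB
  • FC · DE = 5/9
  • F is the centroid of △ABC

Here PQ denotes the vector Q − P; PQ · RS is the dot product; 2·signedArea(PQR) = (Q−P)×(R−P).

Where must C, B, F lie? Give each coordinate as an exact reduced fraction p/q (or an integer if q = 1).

1. C_x = -2/3  [C is the centroid of △DEA]
2. C_y = -16/3  [C is the centroid of △DEA]
   → C = (-2/3, -16/3)
3. B_x = 13/3  [DA ∥ BC ∩ AC ∥ DB]
4. B_y = -28/3  [DA ∥ BC ∩ AC ∥ DB]
   → B = (13/3, -28/3)
5. F_x = -1/9  [F is the centroid of △ABC]
6. F_y = -47/9  [F is the centroid of △ABC]
   → F = (-1/9, -47/9)

B = (13/3, -28/3)
C = (-2/3, -16/3)
F = (-1/9, -47/9)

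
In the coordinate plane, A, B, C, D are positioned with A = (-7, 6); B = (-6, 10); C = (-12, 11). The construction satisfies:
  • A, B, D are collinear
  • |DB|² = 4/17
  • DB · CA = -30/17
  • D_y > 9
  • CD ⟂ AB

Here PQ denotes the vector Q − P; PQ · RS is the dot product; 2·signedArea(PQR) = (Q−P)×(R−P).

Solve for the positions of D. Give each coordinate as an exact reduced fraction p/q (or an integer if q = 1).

D = (-104/17, 162/17)

1. D_x = -104/17  [A, B, D are collinear ∩ CD ⟂ AB]
2. D_y = 162/17  [A, B, D are collinear ∩ CD ⟂ AB]
   → D = (-104/17, 162/17)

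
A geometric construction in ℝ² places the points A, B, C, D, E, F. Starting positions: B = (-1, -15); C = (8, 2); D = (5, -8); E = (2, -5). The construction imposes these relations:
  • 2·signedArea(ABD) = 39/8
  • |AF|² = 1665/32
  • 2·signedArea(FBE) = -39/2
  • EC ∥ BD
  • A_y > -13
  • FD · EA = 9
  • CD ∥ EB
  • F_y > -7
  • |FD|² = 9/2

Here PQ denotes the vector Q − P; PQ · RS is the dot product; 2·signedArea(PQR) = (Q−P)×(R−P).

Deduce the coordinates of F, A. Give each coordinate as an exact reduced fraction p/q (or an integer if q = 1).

1. F_x = 7/2  [line -10·x + 3·y + 109/2 = 0 ∩ |FD|² = 9/2]
2. F_y = -13/2  [line -10·x + 3·y + 109/2 = 0 ∩ |FD|² = 9/2]
   → F = (7/2, -13/2)
3. A_x = 1/8  [2·signedArea(ABD) = 39/8 ∩ FD · EA = 9]
4. A_y = -103/8  [2·signedArea(ABD) = 39/8 ∩ FD · EA = 9]
   → A = (1/8, -103/8)

A = (1/8, -103/8)
F = (7/2, -13/2)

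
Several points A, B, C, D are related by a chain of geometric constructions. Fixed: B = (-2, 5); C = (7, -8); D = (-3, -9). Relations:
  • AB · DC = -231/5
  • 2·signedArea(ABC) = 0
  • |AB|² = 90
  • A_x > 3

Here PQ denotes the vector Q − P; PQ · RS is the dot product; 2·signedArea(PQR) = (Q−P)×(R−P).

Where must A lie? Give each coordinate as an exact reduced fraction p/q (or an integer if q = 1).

1. A_x = 17/5  [2·signedArea(ABC) = 0 ∩ AB · DC = -231/5]
2. A_y = -14/5  [2·signedArea(ABC) = 0 ∩ AB · DC = -231/5]
   → A = (17/5, -14/5)

A = (17/5, -14/5)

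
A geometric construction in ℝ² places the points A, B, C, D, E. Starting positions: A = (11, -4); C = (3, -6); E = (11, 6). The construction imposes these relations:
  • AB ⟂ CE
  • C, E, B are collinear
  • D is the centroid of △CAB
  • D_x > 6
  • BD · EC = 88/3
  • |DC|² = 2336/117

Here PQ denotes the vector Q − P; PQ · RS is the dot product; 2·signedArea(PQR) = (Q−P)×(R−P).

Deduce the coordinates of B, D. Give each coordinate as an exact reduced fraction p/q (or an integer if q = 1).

B = (83/13, -12/13)
D = (265/39, -142/39)

1. B_x = 83/13  [C, E, B are collinear ∩ AB ⟂ CE]
2. B_y = -12/13  [C, E, B are collinear ∩ AB ⟂ CE]
   → B = (83/13, -12/13)
3. D_x = 265/39  [D is the centroid of △CAB]
4. D_y = -142/39  [D is the centroid of △CAB]
   → D = (265/39, -142/39)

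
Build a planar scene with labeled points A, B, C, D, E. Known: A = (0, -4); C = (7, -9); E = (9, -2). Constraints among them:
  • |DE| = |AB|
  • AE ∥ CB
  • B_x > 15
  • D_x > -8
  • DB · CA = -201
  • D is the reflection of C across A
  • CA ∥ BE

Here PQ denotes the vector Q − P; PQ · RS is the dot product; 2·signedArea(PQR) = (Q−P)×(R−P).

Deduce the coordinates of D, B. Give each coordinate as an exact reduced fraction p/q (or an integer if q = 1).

1. D_x = -7  [D is the reflection of C across A]
2. D_y = 1  [D is the reflection of C across A]
   → D = (-7, 1)
3. B_x = 16  [CA ∥ BE ∩ AE ∥ CB]
4. B_y = -7  [CA ∥ BE ∩ AE ∥ CB]
   → B = (16, -7)

B = (16, -7)
D = (-7, 1)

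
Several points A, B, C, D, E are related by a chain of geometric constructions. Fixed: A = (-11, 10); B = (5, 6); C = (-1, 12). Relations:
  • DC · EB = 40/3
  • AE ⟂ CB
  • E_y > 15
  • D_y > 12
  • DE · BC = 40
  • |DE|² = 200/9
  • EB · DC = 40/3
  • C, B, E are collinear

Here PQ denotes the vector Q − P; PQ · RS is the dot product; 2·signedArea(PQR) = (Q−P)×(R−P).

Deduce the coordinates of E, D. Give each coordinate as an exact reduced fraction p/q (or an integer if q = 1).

1. E_x = -5  [C, B, E are collinear ∩ AE ⟂ CB]
2. E_y = 16  [C, B, E are collinear ∩ AE ⟂ CB]
   → E = (-5, 16)
3. D_x = -5/3  [line -10·x + 10·y + -430/3 = 0 ∩ |DE|² = 200/9]
4. D_y = 38/3  [line -10·x + 10·y + -430/3 = 0 ∩ |DE|² = 200/9]
   → D = (-5/3, 38/3)

D = (-5/3, 38/3)
E = (-5, 16)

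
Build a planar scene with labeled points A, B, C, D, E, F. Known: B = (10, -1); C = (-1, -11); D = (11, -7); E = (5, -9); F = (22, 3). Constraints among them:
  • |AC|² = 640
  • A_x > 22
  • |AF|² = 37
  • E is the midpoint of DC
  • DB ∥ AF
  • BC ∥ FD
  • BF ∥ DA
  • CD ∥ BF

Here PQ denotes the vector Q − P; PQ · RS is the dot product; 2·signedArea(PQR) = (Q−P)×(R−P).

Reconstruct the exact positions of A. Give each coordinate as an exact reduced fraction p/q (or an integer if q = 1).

A = (23, -3)

1. A_x = 23  [DB ∥ AF ∩ BF ∥ DA]
2. A_y = -3  [DB ∥ AF ∩ BF ∥ DA]
   → A = (23, -3)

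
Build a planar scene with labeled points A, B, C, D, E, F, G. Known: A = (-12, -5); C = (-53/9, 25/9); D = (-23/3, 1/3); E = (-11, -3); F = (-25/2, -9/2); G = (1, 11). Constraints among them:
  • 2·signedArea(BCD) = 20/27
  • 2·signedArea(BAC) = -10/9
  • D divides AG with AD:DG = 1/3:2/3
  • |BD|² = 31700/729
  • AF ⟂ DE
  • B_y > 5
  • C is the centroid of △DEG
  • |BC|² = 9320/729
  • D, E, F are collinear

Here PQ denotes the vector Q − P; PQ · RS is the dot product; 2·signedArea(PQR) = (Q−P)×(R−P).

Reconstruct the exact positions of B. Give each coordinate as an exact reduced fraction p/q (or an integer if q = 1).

B = (-97/27, 149/27)

1. B_x = -97/27  [2·signedArea(BAC) = -10/9 ∩ 2·signedArea(BCD) = 20/27]
2. B_y = 149/27  [2·signedArea(BAC) = -10/9 ∩ 2·signedArea(BCD) = 20/27]
   → B = (-97/27, 149/27)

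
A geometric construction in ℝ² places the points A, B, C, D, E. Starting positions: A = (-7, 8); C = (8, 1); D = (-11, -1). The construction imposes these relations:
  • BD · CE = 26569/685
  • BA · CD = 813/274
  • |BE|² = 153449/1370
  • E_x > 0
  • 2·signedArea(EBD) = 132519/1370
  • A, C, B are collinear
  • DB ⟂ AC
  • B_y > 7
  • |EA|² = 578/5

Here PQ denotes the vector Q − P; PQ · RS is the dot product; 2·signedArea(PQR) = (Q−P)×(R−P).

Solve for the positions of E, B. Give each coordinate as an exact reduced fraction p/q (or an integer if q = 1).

B = (-1873/274, 2171/274)
E = (2/5, 1/5)

1. B_x = -1873/274  [A, C, B are collinear ∩ DB ⟂ AC]
2. B_y = 2171/274  [A, C, B are collinear ∩ DB ⟂ AC]
   → B = (-1873/274, 2171/274)
3. E_x = 2/5  [2·signedArea(EBD) = 132519/1370 ∩ BD · CE = 26569/685]
4. E_y = 1/5  [2·signedArea(EBD) = 132519/1370 ∩ BD · CE = 26569/685]
   → E = (2/5, 1/5)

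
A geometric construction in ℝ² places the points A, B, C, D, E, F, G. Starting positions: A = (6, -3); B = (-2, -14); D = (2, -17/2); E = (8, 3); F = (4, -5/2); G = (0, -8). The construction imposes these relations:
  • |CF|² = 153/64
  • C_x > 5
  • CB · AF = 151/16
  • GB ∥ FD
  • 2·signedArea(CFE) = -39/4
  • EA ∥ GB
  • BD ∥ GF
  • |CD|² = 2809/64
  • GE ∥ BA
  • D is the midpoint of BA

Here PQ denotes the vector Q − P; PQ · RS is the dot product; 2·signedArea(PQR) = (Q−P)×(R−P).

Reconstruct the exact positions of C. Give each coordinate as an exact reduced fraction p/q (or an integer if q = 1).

1. C_x = 11/2  [2·signedArea(CFE) = -39/4 ∩ CB · AF = 151/16]
2. C_y = -23/8  [2·signedArea(CFE) = -39/4 ∩ CB · AF = 151/16]
   → C = (11/2, -23/8)

C = (11/2, -23/8)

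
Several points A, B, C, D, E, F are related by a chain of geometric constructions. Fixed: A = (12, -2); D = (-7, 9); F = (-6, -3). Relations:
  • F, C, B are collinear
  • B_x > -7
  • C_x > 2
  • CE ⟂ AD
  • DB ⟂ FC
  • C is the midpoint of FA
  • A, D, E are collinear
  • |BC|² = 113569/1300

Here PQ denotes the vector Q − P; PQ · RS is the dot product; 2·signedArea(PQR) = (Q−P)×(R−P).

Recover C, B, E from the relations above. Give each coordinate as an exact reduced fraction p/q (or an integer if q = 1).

B = (-2058/325, -981/325)
C = (3, -5/2)
E = (5279/964, 1713/964)

1. C_x = 3  [C is the midpoint of FA]
2. C_y = -5/2  [C is the midpoint of FA]
   → C = (3, -5/2)
3. B_x = -2058/325  [F, C, B are collinear ∩ DB ⟂ FC]
4. B_y = -981/325  [F, C, B are collinear ∩ DB ⟂ FC]
   → B = (-2058/325, -981/325)
5. E_x = 5279/964  [A, D, E are collinear ∩ CE ⟂ AD]
6. E_y = 1713/964  [A, D, E are collinear ∩ CE ⟂ AD]
   → E = (5279/964, 1713/964)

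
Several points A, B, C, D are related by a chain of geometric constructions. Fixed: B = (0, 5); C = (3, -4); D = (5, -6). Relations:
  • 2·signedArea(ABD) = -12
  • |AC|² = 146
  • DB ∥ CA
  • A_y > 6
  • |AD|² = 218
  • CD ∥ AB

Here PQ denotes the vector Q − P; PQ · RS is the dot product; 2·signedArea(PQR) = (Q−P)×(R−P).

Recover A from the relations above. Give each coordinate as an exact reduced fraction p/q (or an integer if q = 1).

A = (-2, 7)

1. A_x = -2  [CD ∥ AB ∩ DB ∥ CA]
2. A_y = 7  [CD ∥ AB ∩ DB ∥ CA]
   → A = (-2, 7)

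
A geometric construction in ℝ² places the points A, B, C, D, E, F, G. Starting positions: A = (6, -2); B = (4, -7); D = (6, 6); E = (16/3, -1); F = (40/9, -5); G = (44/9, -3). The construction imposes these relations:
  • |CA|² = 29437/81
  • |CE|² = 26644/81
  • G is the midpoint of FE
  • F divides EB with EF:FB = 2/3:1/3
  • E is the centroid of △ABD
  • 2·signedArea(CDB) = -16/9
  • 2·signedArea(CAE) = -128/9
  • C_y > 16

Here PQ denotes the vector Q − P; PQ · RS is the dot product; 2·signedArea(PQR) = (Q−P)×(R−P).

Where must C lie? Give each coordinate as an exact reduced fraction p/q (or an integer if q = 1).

1. C_x = 68/9  [2·signedArea(CDB) = -16/9 ∩ 2·signedArea(CAE) = -128/9]
2. C_y = 17  [2·signedArea(CDB) = -16/9 ∩ 2·signedArea(CAE) = -128/9]
   → C = (68/9, 17)

C = (68/9, 17)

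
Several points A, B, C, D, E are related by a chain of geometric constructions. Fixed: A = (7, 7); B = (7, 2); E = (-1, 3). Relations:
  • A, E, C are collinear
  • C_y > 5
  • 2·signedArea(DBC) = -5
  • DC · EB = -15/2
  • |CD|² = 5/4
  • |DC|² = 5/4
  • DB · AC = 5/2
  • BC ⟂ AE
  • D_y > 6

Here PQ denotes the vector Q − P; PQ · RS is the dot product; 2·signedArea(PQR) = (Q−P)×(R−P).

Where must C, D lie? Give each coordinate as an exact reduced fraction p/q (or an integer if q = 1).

C = (5, 6)
D = (6, 13/2)

1. C_x = 5  [A, E, C are collinear ∩ BC ⟂ AE]
2. C_y = 6  [A, E, C are collinear ∩ BC ⟂ AE]
   → C = (5, 6)
3. D_x = 6  [DC · EB = -15/2 ∩ DB · AC = 5/2]
4. D_y = 13/2  [DC · EB = -15/2 ∩ DB · AC = 5/2]
   → D = (6, 13/2)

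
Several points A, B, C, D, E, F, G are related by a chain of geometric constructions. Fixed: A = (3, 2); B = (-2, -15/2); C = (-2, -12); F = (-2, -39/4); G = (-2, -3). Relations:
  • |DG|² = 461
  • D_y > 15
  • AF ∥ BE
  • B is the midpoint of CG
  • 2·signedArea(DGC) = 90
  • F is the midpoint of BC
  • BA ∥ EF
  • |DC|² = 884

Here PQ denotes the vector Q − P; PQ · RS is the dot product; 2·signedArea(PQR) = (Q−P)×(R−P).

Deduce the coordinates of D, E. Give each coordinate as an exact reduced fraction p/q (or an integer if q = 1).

1. D_x = 8  [2·signedArea(DGC) = 90]
2. D_y = 16  [|DC|² = 884]
   → D = (8, 16)
3. E_x = -7  [BA ∥ EF ∩ AF ∥ BE]
4. E_y = -77/4  [BA ∥ EF ∩ AF ∥ BE]
   → E = (-7, -77/4)

D = (8, 16)
E = (-7, -77/4)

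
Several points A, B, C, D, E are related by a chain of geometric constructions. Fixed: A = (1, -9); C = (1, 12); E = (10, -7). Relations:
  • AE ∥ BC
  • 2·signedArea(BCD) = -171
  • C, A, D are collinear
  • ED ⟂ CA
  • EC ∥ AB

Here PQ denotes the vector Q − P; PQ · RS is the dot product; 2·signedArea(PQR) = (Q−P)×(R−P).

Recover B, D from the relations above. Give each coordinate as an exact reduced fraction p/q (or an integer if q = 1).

1. B_x = -8  [AE ∥ BC ∩ EC ∥ AB]
2. B_y = 10  [AE ∥ BC ∩ EC ∥ AB]
   → B = (-8, 10)
3. D_x = 1  [C, A, D are collinear ∩ ED ⟂ CA]
4. D_y = -7  [C, A, D are collinear ∩ ED ⟂ CA]
   → D = (1, -7)

B = (-8, 10)
D = (1, -7)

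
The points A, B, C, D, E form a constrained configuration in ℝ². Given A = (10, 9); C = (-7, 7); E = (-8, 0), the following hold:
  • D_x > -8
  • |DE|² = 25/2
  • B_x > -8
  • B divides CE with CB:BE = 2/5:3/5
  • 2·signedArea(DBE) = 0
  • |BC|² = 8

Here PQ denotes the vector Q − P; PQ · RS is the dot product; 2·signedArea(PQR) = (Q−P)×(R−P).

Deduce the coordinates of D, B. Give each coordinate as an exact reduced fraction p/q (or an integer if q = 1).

B = (-37/5, 21/5)
D = (-15/2, 7/2)

1. B_x = -37/5  [B divides CE with CB:BE = 2/5:3/5]
2. B_y = 21/5  [B divides CE with CB:BE = 2/5:3/5]
   → B = (-37/5, 21/5)
3. D_x = -15/2  [line 21/5·x + -3/5·y + 168/5 = 0 ∩ |DE|² = 25/2]
4. D_y = 7/2  [line 21/5·x + -3/5·y + 168/5 = 0 ∩ |DE|² = 25/2]
   → D = (-15/2, 7/2)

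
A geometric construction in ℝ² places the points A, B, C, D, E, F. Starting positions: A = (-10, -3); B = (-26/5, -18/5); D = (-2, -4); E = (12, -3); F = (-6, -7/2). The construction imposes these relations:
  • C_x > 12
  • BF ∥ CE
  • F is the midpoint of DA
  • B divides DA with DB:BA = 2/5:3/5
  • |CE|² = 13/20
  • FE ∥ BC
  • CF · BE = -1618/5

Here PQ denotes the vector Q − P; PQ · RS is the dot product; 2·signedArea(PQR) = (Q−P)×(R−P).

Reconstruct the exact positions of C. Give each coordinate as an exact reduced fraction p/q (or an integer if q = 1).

C = (64/5, -31/10)

1. C_x = 64/5  [BF ∥ CE ∩ FE ∥ BC]
2. C_y = -31/10  [BF ∥ CE ∩ FE ∥ BC]
   → C = (64/5, -31/10)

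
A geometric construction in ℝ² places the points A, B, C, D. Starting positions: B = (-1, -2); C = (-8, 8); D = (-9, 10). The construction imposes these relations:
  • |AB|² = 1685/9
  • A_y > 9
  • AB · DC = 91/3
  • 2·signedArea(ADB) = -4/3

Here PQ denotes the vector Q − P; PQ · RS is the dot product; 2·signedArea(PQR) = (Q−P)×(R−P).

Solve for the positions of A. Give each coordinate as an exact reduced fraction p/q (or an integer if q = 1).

1. A_x = -26/3  [2·signedArea(ADB) = -4/3 ∩ AB · DC = 91/3]
2. A_y = 28/3  [2·signedArea(ADB) = -4/3 ∩ AB · DC = 91/3]
   → A = (-26/3, 28/3)

A = (-26/3, 28/3)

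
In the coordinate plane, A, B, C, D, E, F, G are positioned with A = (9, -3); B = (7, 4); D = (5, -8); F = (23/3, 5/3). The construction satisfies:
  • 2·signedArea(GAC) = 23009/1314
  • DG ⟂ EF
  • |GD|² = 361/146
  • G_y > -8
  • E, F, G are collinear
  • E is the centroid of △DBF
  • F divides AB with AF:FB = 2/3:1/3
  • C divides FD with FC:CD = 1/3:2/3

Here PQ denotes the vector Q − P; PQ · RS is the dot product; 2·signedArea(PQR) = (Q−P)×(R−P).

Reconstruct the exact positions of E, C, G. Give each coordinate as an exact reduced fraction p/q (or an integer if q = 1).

1. E_x = 59/9  [E is the centroid of △DBF]
2. E_y = -7/9  [E is the centroid of △DBF]
   → E = (59/9, -7/9)
3. C_x = 61/9  [C divides FD with FC:CD = 1/3:2/3]
4. C_y = -14/9  [C divides FD with FC:CD = 1/3:2/3]
   → C = (61/9, -14/9)
5. G_x = 521/146  [E, F, G are collinear ∩ DG ⟂ EF]
6. G_y = -1073/146  [E, F, G are collinear ∩ DG ⟂ EF]
   → G = (521/146, -1073/146)

C = (61/9, -14/9)
E = (59/9, -7/9)
G = (521/146, -1073/146)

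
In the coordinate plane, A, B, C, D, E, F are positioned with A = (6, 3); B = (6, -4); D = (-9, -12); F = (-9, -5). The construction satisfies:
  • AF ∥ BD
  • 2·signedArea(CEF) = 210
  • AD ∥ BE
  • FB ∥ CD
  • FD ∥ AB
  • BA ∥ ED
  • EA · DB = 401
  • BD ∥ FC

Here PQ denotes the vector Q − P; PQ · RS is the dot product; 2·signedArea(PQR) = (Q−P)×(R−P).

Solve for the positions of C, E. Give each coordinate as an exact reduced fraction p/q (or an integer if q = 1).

C = (-24, -13)
E = (-9, -19)

1. C_x = -24  [FB ∥ CD ∩ BD ∥ FC]
2. C_y = -13  [FB ∥ CD ∩ BD ∥ FC]
   → C = (-24, -13)
3. E_x = -9  [BA ∥ ED ∩ AD ∥ BE]
4. E_y = -19  [BA ∥ ED ∩ AD ∥ BE]
   → E = (-9, -19)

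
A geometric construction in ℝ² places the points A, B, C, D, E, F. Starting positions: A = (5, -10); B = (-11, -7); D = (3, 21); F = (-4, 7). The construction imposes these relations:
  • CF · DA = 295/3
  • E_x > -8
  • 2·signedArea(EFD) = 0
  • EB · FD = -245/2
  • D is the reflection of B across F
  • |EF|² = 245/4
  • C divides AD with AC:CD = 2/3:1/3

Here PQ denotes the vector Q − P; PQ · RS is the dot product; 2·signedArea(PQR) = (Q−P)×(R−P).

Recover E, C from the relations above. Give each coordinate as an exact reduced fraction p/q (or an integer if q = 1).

1. E_x = -15/2  [2·signedArea(EFD) = 0 ∩ EB · FD = -245/2]
2. E_y = 0  [2·signedArea(EFD) = 0 ∩ EB · FD = -245/2]
   → E = (-15/2, 0)
3. C_x = 11/3  [C divides AD with AC:CD = 2/3:1/3]
4. C_y = 32/3  [C divides AD with AC:CD = 2/3:1/3]
   → C = (11/3, 32/3)

C = (11/3, 32/3)
E = (-15/2, 0)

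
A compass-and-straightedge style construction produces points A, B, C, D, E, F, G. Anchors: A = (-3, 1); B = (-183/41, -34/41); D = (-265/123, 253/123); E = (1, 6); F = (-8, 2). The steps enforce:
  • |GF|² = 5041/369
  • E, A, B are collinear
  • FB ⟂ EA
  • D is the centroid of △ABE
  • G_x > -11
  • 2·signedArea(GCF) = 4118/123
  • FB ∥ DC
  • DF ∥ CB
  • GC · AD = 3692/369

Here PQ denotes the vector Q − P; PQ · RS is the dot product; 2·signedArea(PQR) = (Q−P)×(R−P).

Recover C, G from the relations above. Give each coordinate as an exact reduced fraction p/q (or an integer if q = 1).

C = (170/123, -95/123)
G = (-1268/123, -109/123)

1. C_x = 170/123  [DF ∥ CB ∩ FB ∥ DC]
2. C_y = -95/123  [DF ∥ CB ∩ FB ∥ DC]
   → C = (170/123, -95/123)
3. G_x = -1268/123  [2·signedArea(GCF) = 4118/123 ∩ GC · AD = 3692/369]
4. G_y = -109/123  [2·signedArea(GCF) = 4118/123 ∩ GC · AD = 3692/369]
   → G = (-1268/123, -109/123)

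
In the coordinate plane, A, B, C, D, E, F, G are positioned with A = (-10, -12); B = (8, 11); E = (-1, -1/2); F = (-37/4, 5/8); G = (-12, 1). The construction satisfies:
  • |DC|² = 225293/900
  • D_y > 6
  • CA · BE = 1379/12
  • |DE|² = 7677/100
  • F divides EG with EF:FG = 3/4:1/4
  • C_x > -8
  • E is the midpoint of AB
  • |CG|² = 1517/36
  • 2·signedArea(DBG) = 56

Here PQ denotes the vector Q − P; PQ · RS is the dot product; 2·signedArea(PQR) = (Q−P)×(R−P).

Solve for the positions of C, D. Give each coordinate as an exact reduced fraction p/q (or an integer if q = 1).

1. C_x = -23/3  [line 9·x + 23/2·y + 1357/12 = 0 ∩ |CG|² = 1517/36]
2. C_y = -23/6  [line 9·x + 23/2·y + 1357/12 = 0 ∩ |CG|² = 1517/36]
   → C = (-23/3, -23/6)
3. D_x = 22/5  [line 10·x + -20·y + 84 = 0 ∩ |DE|² = 7677/100]
4. D_y = 32/5  [line 10·x + -20·y + 84 = 0 ∩ |DE|² = 7677/100]
   → D = (22/5, 32/5)

C = (-23/3, -23/6)
D = (22/5, 32/5)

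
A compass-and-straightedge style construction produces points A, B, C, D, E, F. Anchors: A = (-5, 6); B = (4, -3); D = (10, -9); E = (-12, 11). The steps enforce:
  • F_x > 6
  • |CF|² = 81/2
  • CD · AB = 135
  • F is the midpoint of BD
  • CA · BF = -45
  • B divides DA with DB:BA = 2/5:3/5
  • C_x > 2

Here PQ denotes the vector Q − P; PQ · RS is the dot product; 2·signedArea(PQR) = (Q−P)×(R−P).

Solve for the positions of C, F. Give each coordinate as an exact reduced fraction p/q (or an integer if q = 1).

1. F_x = 7  [F is the midpoint of BD]
2. F_y = -6  [F is the midpoint of BD]
   → F = (7, -6)
3. C_x = 5/2  [line -3·x + 3·y + 12 = 0 ∩ |CF|² = 81/2]
4. C_y = -3/2  [line -3·x + 3·y + 12 = 0 ∩ |CF|² = 81/2]
   → C = (5/2, -3/2)

C = (5/2, -3/2)
F = (7, -6)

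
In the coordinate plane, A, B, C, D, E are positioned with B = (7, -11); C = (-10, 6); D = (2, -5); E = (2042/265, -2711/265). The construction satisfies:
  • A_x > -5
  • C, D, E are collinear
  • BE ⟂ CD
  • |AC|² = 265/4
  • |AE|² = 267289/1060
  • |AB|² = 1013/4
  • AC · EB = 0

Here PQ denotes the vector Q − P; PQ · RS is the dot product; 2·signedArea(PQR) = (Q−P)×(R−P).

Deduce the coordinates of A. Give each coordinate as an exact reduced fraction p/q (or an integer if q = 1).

A = (-4, 1/2)

1. A_x = -4  [line 187/265·x + 204/265·y + 646/265 = 0 ∩ |AC|² = 265/4]
2. A_y = 1/2  [line 187/265·x + 204/265·y + 646/265 = 0 ∩ |AC|² = 265/4]
   → A = (-4, 1/2)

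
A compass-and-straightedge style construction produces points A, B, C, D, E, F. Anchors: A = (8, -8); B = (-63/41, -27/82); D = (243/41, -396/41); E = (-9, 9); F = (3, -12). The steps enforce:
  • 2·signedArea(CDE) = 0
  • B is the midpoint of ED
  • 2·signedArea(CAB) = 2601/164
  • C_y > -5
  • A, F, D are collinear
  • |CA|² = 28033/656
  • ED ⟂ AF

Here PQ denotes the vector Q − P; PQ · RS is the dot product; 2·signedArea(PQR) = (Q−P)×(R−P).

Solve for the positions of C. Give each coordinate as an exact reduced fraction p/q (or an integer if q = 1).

1. C_x = 90/41  [2·signedArea(CDE) = 0 ∩ 2·signedArea(CAB) = 2601/164]
2. C_y = -819/164  [2·signedArea(CDE) = 0 ∩ 2·signedArea(CAB) = 2601/164]
   → C = (90/41, -819/164)

C = (90/41, -819/164)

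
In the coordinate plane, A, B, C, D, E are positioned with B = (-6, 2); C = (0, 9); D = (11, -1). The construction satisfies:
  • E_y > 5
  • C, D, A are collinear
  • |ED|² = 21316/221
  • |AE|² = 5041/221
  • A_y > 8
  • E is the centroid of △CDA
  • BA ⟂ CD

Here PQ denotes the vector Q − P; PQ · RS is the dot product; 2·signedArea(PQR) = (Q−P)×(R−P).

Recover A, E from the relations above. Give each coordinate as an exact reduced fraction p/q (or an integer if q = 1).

A = (44/221, 1949/221)
E = (825/221, 1239/221)

1. A_x = 44/221  [C, D, A are collinear ∩ BA ⟂ CD]
2. A_y = 1949/221  [C, D, A are collinear ∩ BA ⟂ CD]
   → A = (44/221, 1949/221)
3. E_x = 825/221  [E is the centroid of △CDA]
4. E_y = 1239/221  [E is the centroid of △CDA]
   → E = (825/221, 1239/221)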